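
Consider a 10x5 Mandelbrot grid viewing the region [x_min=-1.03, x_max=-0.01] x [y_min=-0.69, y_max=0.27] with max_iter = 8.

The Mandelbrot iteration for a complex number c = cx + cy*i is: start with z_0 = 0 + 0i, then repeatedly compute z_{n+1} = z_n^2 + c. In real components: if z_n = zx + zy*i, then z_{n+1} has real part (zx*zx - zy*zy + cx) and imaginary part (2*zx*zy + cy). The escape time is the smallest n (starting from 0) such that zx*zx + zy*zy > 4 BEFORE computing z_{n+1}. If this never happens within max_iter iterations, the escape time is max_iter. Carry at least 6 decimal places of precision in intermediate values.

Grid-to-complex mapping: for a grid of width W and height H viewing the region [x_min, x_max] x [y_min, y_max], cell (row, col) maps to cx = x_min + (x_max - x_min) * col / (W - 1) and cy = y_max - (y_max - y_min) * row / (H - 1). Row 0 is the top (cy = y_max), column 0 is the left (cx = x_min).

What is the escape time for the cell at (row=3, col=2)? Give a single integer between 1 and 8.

z_0 = 0 + 0i, c = -0.8033 + -0.4500i
Iter 1: z = -0.8033 + -0.4500i, |z|^2 = 0.8478
Iter 2: z = -0.3605 + 0.2730i, |z|^2 = 0.2045
Iter 3: z = -0.7479 + -0.6468i, |z|^2 = 0.9778
Iter 4: z = -0.6623 + 0.5175i, |z|^2 = 0.7066
Iter 5: z = -0.6325 + -1.1356i, |z|^2 = 1.6896
Iter 6: z = -1.6929 + 0.9864i, |z|^2 = 3.8388
Iter 7: z = 1.0894 + -3.7898i, |z|^2 = 15.5494
Escaped at iteration 7

Answer: 7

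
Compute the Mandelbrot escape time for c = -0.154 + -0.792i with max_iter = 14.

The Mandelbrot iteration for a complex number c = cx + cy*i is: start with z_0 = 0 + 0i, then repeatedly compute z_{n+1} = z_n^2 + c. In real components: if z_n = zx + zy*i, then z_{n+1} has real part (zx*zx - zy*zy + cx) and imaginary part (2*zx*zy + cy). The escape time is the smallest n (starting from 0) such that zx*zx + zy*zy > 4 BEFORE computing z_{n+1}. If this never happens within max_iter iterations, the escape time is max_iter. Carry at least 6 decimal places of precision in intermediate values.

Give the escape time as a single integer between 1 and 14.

z_0 = 0 + 0i, c = -0.1540 + -0.7920i
Iter 1: z = -0.1540 + -0.7920i, |z|^2 = 0.6510
Iter 2: z = -0.7575 + -0.5481i, |z|^2 = 0.8743
Iter 3: z = 0.1195 + 0.0384i, |z|^2 = 0.0158
Iter 4: z = -0.1412 + -0.7828i, |z|^2 = 0.6328
Iter 5: z = -0.7469 + -0.5709i, |z|^2 = 0.8838
Iter 6: z = 0.0779 + 0.0609i, |z|^2 = 0.0098
Iter 7: z = -0.1516 + -0.7825i, |z|^2 = 0.6353
Iter 8: z = -0.7433 + -0.5547i, |z|^2 = 0.8602
Iter 9: z = 0.0909 + 0.0326i, |z|^2 = 0.0093
Iter 10: z = -0.1468 + -0.7861i, |z|^2 = 0.6395
Iter 11: z = -0.7504 + -0.5612i, |z|^2 = 0.8780
Iter 12: z = 0.0941 + 0.0502i, |z|^2 = 0.0114
Iter 13: z = -0.1477 + -0.7826i, |z|^2 = 0.6342

Answer: 14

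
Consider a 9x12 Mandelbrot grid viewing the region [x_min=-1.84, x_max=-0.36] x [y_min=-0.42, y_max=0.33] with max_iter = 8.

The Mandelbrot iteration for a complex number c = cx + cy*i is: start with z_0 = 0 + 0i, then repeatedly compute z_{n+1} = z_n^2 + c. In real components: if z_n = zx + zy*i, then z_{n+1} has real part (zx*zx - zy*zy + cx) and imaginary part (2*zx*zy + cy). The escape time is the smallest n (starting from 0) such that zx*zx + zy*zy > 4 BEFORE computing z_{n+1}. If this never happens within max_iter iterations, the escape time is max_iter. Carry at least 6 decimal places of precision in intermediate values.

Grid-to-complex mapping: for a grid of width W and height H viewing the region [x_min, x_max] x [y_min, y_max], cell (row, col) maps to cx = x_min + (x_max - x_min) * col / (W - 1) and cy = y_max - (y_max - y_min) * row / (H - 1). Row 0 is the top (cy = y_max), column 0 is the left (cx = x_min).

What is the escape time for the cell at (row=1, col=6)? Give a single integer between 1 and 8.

Answer: 8

Derivation:
z_0 = 0 + 0i, c = -0.7300 + 0.2618i
Iter 1: z = -0.7300 + 0.2618i, |z|^2 = 0.6014
Iter 2: z = -0.2656 + -0.1204i, |z|^2 = 0.0851
Iter 3: z = -0.6739 + 0.3258i, |z|^2 = 0.5603
Iter 4: z = -0.3820 + -0.1773i, |z|^2 = 0.1773
Iter 5: z = -0.6156 + 0.3973i, |z|^2 = 0.5367
Iter 6: z = -0.5089 + -0.2273i, |z|^2 = 0.3107
Iter 7: z = -0.5226 + 0.4932i, |z|^2 = 0.5164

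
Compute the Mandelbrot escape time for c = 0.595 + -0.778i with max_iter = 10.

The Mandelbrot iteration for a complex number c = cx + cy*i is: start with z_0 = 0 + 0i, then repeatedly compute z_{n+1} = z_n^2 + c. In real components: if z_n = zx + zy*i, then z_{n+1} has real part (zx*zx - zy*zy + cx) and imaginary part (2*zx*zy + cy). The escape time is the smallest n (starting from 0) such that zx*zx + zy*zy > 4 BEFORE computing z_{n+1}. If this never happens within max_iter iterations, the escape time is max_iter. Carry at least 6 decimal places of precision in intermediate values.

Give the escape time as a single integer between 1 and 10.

z_0 = 0 + 0i, c = 0.5950 + -0.7780i
Iter 1: z = 0.5950 + -0.7780i, |z|^2 = 0.9593
Iter 2: z = 0.3437 + -1.7038i, |z|^2 = 3.0212
Iter 3: z = -2.1898 + -1.9493i, |z|^2 = 8.5954
Escaped at iteration 3

Answer: 3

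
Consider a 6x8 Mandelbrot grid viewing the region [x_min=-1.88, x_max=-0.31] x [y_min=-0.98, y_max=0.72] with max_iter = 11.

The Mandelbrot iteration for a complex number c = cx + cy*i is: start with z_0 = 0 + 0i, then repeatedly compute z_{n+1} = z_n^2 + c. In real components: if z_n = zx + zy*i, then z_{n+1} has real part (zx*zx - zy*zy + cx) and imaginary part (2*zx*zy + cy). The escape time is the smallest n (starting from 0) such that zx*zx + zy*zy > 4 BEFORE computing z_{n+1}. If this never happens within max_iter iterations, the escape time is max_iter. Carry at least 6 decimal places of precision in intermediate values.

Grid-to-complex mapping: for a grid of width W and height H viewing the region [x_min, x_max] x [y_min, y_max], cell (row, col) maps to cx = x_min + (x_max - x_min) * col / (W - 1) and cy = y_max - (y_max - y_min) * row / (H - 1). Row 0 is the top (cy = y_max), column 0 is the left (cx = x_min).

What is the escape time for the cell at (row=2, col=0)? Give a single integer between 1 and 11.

Answer: 4

Derivation:
z_0 = 0 + 0i, c = -1.8800 + 0.2343i
Iter 1: z = -1.8800 + 0.2343i, |z|^2 = 3.5893
Iter 2: z = 1.5995 + -0.6466i, |z|^2 = 2.9766
Iter 3: z = 0.2603 + -1.8343i, |z|^2 = 3.4324
Iter 4: z = -5.1769 + -0.7207i, |z|^2 = 27.3193
Escaped at iteration 4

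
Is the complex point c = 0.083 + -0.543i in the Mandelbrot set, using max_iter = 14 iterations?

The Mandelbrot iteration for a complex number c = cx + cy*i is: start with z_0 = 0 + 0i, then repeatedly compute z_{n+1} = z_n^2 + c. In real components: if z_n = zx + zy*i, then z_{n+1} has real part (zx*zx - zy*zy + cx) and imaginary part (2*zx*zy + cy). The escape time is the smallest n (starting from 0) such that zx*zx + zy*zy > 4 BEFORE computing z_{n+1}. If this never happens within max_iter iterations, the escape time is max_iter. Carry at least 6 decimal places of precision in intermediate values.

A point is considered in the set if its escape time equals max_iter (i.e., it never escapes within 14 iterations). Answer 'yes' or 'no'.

z_0 = 0 + 0i, c = 0.0830 + -0.5430i
Iter 1: z = 0.0830 + -0.5430i, |z|^2 = 0.3017
Iter 2: z = -0.2050 + -0.6331i, |z|^2 = 0.4429
Iter 3: z = -0.2759 + -0.2835i, |z|^2 = 0.1564
Iter 4: z = 0.0787 + -0.3866i, |z|^2 = 0.1557
Iter 5: z = -0.0603 + -0.6039i, |z|^2 = 0.3683
Iter 6: z = -0.2780 + -0.4702i, |z|^2 = 0.2984
Iter 7: z = -0.0608 + -0.2815i, |z|^2 = 0.0829
Iter 8: z = 0.0074 + -0.5088i, |z|^2 = 0.2589
Iter 9: z = -0.1758 + -0.5506i, |z|^2 = 0.3340
Iter 10: z = -0.1892 + -0.3494i, |z|^2 = 0.1579
Iter 11: z = -0.0033 + -0.4108i, |z|^2 = 0.1687
Iter 12: z = -0.0857 + -0.5403i, |z|^2 = 0.2993
Iter 13: z = -0.2016 + -0.4504i, |z|^2 = 0.2435
Did not escape in 14 iterations → in set

Answer: yes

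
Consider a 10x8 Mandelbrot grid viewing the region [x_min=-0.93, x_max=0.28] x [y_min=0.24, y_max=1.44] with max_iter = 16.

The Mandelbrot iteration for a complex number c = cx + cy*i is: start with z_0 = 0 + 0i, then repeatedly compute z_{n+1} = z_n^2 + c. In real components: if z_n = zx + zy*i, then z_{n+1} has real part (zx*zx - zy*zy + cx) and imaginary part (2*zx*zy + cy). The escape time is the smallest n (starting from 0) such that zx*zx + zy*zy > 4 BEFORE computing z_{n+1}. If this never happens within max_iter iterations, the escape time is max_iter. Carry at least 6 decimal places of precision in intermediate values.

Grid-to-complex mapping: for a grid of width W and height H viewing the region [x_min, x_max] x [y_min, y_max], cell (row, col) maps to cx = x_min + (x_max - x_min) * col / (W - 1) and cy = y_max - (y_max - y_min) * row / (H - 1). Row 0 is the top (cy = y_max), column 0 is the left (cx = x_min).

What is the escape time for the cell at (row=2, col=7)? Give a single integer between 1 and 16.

z_0 = 0 + 0i, c = 0.0111 + 1.0971i
Iter 1: z = 0.0111 + 1.0971i, |z|^2 = 1.2038
Iter 2: z = -1.1925 + 1.1215i, |z|^2 = 2.6798
Iter 3: z = 0.1753 + -1.5777i, |z|^2 = 2.5198
Iter 4: z = -2.4472 + 0.5439i, |z|^2 = 6.2845
Escaped at iteration 4

Answer: 4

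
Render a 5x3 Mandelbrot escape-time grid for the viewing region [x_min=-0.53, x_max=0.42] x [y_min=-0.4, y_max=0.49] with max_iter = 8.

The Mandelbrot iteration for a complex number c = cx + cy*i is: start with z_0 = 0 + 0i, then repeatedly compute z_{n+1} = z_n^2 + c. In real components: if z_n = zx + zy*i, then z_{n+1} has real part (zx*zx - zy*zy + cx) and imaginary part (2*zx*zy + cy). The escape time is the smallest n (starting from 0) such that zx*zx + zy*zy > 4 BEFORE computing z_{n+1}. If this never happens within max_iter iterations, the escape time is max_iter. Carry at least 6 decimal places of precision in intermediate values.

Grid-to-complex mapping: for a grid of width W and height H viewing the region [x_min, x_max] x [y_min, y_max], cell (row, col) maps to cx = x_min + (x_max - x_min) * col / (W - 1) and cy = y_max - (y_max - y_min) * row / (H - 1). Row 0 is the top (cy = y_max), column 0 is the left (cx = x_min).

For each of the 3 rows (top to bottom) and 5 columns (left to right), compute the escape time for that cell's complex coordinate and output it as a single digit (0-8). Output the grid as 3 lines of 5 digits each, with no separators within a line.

Answer: 88886
88886
88888

Derivation:
(row=0, col=0): c = -0.5300 + 0.4900i → escape time 8
(row=0, col=1): c = -0.2925 + 0.4900i → escape time 8
(row=0, col=2): c = -0.0550 + 0.4900i → escape time 8
(row=0, col=3): c = 0.1825 + 0.4900i → escape time 8
(row=0, col=4): c = 0.4200 + 0.4900i → escape time 6
(row=1, col=0): c = -0.5300 + 0.0450i → escape time 8
(row=1, col=1): c = -0.2925 + 0.0450i → escape time 8
(row=1, col=2): c = -0.0550 + 0.0450i → escape time 8
(row=1, col=3): c = 0.1825 + 0.0450i → escape time 8
(row=1, col=4): c = 0.4200 + 0.0450i → escape time 6
(row=2, col=0): c = -0.5300 + -0.4000i → escape time 8
(row=2, col=1): c = -0.2925 + -0.4000i → escape time 8
(row=2, col=2): c = -0.0550 + -0.4000i → escape time 8
(row=2, col=3): c = 0.1825 + -0.4000i → escape time 8
(row=2, col=4): c = 0.4200 + -0.4000i → escape time 8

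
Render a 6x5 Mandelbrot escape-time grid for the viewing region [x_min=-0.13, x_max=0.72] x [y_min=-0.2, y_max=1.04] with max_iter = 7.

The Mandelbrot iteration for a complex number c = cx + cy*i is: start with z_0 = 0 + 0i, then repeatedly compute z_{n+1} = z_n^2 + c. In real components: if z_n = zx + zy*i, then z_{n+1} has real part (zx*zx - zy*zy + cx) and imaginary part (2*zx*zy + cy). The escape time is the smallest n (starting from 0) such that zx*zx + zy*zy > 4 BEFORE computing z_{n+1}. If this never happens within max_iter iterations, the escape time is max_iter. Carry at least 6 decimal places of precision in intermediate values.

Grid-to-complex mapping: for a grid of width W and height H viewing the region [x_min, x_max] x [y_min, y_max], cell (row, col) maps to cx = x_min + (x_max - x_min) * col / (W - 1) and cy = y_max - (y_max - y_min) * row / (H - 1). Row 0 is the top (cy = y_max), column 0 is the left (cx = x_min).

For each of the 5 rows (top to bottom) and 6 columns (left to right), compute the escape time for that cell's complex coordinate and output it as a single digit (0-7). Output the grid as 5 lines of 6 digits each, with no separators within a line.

(row=0, col=0): c = -0.1300 + 1.0400i → escape time 7
(row=0, col=1): c = 0.0400 + 1.0400i → escape time 4
(row=0, col=2): c = 0.2100 + 1.0400i → escape time 4
(row=0, col=3): c = 0.3800 + 1.0400i → escape time 3
(row=0, col=4): c = 0.5500 + 1.0400i → escape time 2
(row=0, col=5): c = 0.7200 + 1.0400i → escape time 2
(row=1, col=0): c = -0.1300 + 0.7300i → escape time 7
(row=1, col=1): c = 0.0400 + 0.7300i → escape time 7
(row=1, col=2): c = 0.2100 + 0.7300i → escape time 6
(row=1, col=3): c = 0.3800 + 0.7300i → escape time 5
(row=1, col=4): c = 0.5500 + 0.7300i → escape time 3
(row=1, col=5): c = 0.7200 + 0.7300i → escape time 3
(row=2, col=0): c = -0.1300 + 0.4200i → escape time 7
(row=2, col=1): c = 0.0400 + 0.4200i → escape time 7
(row=2, col=2): c = 0.2100 + 0.4200i → escape time 7
(row=2, col=3): c = 0.3800 + 0.4200i → escape time 7
(row=2, col=4): c = 0.5500 + 0.4200i → escape time 4
(row=2, col=5): c = 0.7200 + 0.4200i → escape time 3
(row=3, col=0): c = -0.1300 + 0.1100i → escape time 7
(row=3, col=1): c = 0.0400 + 0.1100i → escape time 7
(row=3, col=2): c = 0.2100 + 0.1100i → escape time 7
(row=3, col=3): c = 0.3800 + 0.1100i → escape time 7
(row=3, col=4): c = 0.5500 + 0.1100i → escape time 4
(row=3, col=5): c = 0.7200 + 0.1100i → escape time 3
(row=4, col=0): c = -0.1300 + -0.2000i → escape time 7
(row=4, col=1): c = 0.0400 + -0.2000i → escape time 7
(row=4, col=2): c = 0.2100 + -0.2000i → escape time 7
(row=4, col=3): c = 0.3800 + -0.2000i → escape time 7
(row=4, col=4): c = 0.5500 + -0.2000i → escape time 4
(row=4, col=5): c = 0.7200 + -0.2000i → escape time 3

Answer: 744322
776533
777743
777743
777743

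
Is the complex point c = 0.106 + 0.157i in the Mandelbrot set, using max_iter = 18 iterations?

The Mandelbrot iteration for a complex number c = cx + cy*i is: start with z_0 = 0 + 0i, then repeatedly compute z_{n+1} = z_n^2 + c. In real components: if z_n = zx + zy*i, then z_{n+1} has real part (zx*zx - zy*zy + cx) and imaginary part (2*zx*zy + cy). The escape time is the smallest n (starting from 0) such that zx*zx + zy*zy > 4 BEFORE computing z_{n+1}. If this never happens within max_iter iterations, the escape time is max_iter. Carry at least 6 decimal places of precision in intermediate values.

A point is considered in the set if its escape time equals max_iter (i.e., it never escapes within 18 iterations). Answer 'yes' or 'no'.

Answer: yes

Derivation:
z_0 = 0 + 0i, c = 0.1060 + 0.1570i
Iter 1: z = 0.1060 + 0.1570i, |z|^2 = 0.0359
Iter 2: z = 0.0926 + 0.1903i, |z|^2 = 0.0448
Iter 3: z = 0.0784 + 0.1922i, |z|^2 = 0.0431
Iter 4: z = 0.0752 + 0.1871i, |z|^2 = 0.0407
Iter 5: z = 0.0766 + 0.1851i, |z|^2 = 0.0401
Iter 6: z = 0.0776 + 0.1854i, |z|^2 = 0.0404
Iter 7: z = 0.0777 + 0.1858i, |z|^2 = 0.0405
Iter 8: z = 0.0775 + 0.1859i, |z|^2 = 0.0406
Iter 9: z = 0.0775 + 0.1858i, |z|^2 = 0.0405
Iter 10: z = 0.0775 + 0.1858i, |z|^2 = 0.0405
Iter 11: z = 0.0775 + 0.1858i, |z|^2 = 0.0405
Iter 12: z = 0.0775 + 0.1858i, |z|^2 = 0.0405
Iter 13: z = 0.0775 + 0.1858i, |z|^2 = 0.0405
Iter 14: z = 0.0775 + 0.1858i, |z|^2 = 0.0405
Iter 15: z = 0.0775 + 0.1858i, |z|^2 = 0.0405
Iter 16: z = 0.0775 + 0.1858i, |z|^2 = 0.0405
Iter 17: z = 0.0775 + 0.1858i, |z|^2 = 0.0405
Did not escape in 18 iterations → in set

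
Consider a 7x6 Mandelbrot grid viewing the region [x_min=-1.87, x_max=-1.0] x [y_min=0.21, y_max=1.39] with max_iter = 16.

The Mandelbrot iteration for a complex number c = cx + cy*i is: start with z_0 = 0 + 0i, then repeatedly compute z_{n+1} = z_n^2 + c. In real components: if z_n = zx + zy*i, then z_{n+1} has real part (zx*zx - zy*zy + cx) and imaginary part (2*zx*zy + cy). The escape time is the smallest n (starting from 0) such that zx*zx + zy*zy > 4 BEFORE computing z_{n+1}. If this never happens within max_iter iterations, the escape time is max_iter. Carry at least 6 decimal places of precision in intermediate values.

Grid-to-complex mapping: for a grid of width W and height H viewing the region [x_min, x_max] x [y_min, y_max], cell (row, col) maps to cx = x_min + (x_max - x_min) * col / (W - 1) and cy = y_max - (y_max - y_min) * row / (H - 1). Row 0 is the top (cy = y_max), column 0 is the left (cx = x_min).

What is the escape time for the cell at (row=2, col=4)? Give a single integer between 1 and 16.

z_0 = 0 + 0i, c = -1.2900 + 0.9180i
Iter 1: z = -1.2900 + 0.9180i, |z|^2 = 2.5068
Iter 2: z = -0.4686 + -1.4504i, |z|^2 = 2.3234
Iter 3: z = -3.1742 + 2.2774i, |z|^2 = 15.2620
Escaped at iteration 3

Answer: 3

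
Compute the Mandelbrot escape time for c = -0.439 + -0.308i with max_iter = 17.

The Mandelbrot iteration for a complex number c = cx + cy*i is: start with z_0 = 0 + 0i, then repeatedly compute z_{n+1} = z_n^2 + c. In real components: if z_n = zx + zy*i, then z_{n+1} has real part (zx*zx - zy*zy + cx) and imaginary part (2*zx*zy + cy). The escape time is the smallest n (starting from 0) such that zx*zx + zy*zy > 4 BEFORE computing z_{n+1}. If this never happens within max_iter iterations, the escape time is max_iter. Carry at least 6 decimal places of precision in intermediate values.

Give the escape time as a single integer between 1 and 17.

Answer: 17

Derivation:
z_0 = 0 + 0i, c = -0.4390 + -0.3080i
Iter 1: z = -0.4390 + -0.3080i, |z|^2 = 0.2876
Iter 2: z = -0.3411 + -0.0376i, |z|^2 = 0.1178
Iter 3: z = -0.3240 + -0.2824i, |z|^2 = 0.1847
Iter 4: z = -0.4137 + -0.1250i, |z|^2 = 0.1868
Iter 5: z = -0.2835 + -0.2046i, |z|^2 = 0.1222
Iter 6: z = -0.4005 + -0.1920i, |z|^2 = 0.1973
Iter 7: z = -0.3155 + -0.1542i, |z|^2 = 0.1233
Iter 8: z = -0.3632 + -0.2107i, |z|^2 = 0.1763
Iter 9: z = -0.3515 + -0.1549i, |z|^2 = 0.1475
Iter 10: z = -0.3395 + -0.1991i, |z|^2 = 0.1549
Iter 11: z = -0.3634 + -0.1728i, |z|^2 = 0.1619
Iter 12: z = -0.3368 + -0.1824i, |z|^2 = 0.1467
Iter 13: z = -0.3588 + -0.1851i, |z|^2 = 0.1630
Iter 14: z = -0.3445 + -0.1751i, |z|^2 = 0.1494
Iter 15: z = -0.3510 + -0.1873i, |z|^2 = 0.1583
Iter 16: z = -0.3509 + -0.1765i, |z|^2 = 0.1543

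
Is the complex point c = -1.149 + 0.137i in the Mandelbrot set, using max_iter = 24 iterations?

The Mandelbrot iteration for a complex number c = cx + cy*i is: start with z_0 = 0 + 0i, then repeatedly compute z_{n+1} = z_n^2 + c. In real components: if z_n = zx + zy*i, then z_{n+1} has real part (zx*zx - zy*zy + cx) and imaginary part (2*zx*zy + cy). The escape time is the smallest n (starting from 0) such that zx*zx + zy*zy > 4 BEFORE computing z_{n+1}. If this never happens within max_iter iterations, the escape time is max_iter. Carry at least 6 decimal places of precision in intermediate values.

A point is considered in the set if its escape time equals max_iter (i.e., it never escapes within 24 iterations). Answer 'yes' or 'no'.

Answer: yes

Derivation:
z_0 = 0 + 0i, c = -1.1490 + 0.1370i
Iter 1: z = -1.1490 + 0.1370i, |z|^2 = 1.3390
Iter 2: z = 0.1524 + -0.1778i, |z|^2 = 0.0549
Iter 3: z = -1.1574 + 0.0828i, |z|^2 = 1.3464
Iter 4: z = 0.1837 + -0.0546i, |z|^2 = 0.0367
Iter 5: z = -1.1182 + 0.1169i, |z|^2 = 1.2641
Iter 6: z = 0.0878 + -0.1245i, |z|^2 = 0.0232
Iter 7: z = -1.1568 + 0.1151i, |z|^2 = 1.3514
Iter 8: z = 0.1759 + -0.1294i, |z|^2 = 0.0477
Iter 9: z = -1.1348 + 0.0915i, |z|^2 = 1.2961
Iter 10: z = 0.1304 + -0.0706i, |z|^2 = 0.0220
Iter 11: z = -1.1370 + 0.1186i, |z|^2 = 1.3068
Iter 12: z = 0.1297 + -0.1327i, |z|^2 = 0.0344
Iter 13: z = -1.1498 + 0.1026i, |z|^2 = 1.3325
Iter 14: z = 0.1625 + -0.0989i, |z|^2 = 0.0362
Iter 15: z = -1.1324 + 0.1049i, |z|^2 = 1.2933
Iter 16: z = 0.1223 + -0.1005i, |z|^2 = 0.0251
Iter 17: z = -1.1441 + 0.1124i, |z|^2 = 1.3217
Iter 18: z = 0.1474 + -0.1203i, |z|^2 = 0.0362
Iter 19: z = -1.1417 + 0.1015i, |z|^2 = 1.3139
Iter 20: z = 0.1442 + -0.0949i, |z|^2 = 0.0298
Iter 21: z = -1.1372 + 0.1096i, |z|^2 = 1.3052
Iter 22: z = 0.1322 + -0.1123i, |z|^2 = 0.0301
Iter 23: z = -1.1441 + 0.1073i, |z|^2 = 1.3206
Did not escape in 24 iterations → in set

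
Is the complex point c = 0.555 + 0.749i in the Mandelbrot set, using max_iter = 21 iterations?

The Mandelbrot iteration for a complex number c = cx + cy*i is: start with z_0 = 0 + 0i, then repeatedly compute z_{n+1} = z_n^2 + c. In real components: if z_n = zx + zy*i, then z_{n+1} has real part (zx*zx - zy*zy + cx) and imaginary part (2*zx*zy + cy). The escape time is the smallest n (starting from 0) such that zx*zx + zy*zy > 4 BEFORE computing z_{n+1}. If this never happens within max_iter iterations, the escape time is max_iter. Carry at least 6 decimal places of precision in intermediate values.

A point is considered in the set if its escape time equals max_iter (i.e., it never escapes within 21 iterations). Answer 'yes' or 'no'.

z_0 = 0 + 0i, c = 0.5550 + 0.7490i
Iter 1: z = 0.5550 + 0.7490i, |z|^2 = 0.8690
Iter 2: z = 0.3020 + 1.5804i, |z|^2 = 2.5889
Iter 3: z = -1.8514 + 1.7036i, |z|^2 = 6.3301
Escaped at iteration 3

Answer: no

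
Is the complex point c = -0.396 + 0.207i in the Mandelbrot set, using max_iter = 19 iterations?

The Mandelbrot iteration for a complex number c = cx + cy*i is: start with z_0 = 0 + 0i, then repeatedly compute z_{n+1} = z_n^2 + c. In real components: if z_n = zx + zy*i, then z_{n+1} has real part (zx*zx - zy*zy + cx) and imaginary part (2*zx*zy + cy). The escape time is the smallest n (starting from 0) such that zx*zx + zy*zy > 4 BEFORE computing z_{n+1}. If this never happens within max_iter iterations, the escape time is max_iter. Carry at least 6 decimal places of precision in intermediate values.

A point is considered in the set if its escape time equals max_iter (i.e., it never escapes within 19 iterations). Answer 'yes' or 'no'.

Answer: yes

Derivation:
z_0 = 0 + 0i, c = -0.3960 + 0.2070i
Iter 1: z = -0.3960 + 0.2070i, |z|^2 = 0.1997
Iter 2: z = -0.2820 + 0.0431i, |z|^2 = 0.0814
Iter 3: z = -0.3183 + 0.1827i, |z|^2 = 0.1347
Iter 4: z = -0.3281 + 0.0907i, |z|^2 = 0.1158
Iter 5: z = -0.2966 + 0.1475i, |z|^2 = 0.1097
Iter 6: z = -0.3298 + 0.1195i, |z|^2 = 0.1230
Iter 7: z = -0.3015 + 0.1282i, |z|^2 = 0.1073
Iter 8: z = -0.3215 + 0.1297i, |z|^2 = 0.1202
Iter 9: z = -0.3095 + 0.1236i, |z|^2 = 0.1110
Iter 10: z = -0.3155 + 0.1305i, |z|^2 = 0.1166
Iter 11: z = -0.3135 + 0.1246i, |z|^2 = 0.1138
Iter 12: z = -0.3133 + 0.1289i, |z|^2 = 0.1147
Iter 13: z = -0.3145 + 0.1263i, |z|^2 = 0.1148
Iter 14: z = -0.3131 + 0.1276i, |z|^2 = 0.1143
Iter 15: z = -0.3143 + 0.1271i, |z|^2 = 0.1149
Iter 16: z = -0.3134 + 0.1271i, |z|^2 = 0.1144
Iter 17: z = -0.3139 + 0.1273i, |z|^2 = 0.1148
Iter 18: z = -0.3137 + 0.1270i, |z|^2 = 0.1145
Did not escape in 19 iterations → in set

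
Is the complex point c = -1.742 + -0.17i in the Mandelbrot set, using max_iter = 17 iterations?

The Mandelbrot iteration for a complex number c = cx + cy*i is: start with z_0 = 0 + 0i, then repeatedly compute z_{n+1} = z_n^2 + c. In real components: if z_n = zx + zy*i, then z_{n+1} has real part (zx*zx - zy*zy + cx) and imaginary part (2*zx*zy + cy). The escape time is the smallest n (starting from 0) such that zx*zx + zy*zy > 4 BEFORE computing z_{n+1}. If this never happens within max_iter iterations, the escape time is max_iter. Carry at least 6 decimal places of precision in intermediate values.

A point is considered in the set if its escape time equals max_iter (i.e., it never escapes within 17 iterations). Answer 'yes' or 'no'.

Answer: no

Derivation:
z_0 = 0 + 0i, c = -1.7420 + -0.1700i
Iter 1: z = -1.7420 + -0.1700i, |z|^2 = 3.0635
Iter 2: z = 1.2637 + 0.4223i, |z|^2 = 1.7752
Iter 3: z = -0.3235 + 0.8972i, |z|^2 = 0.9097
Iter 4: z = -2.4424 + -0.7505i, |z|^2 = 6.5285
Escaped at iteration 4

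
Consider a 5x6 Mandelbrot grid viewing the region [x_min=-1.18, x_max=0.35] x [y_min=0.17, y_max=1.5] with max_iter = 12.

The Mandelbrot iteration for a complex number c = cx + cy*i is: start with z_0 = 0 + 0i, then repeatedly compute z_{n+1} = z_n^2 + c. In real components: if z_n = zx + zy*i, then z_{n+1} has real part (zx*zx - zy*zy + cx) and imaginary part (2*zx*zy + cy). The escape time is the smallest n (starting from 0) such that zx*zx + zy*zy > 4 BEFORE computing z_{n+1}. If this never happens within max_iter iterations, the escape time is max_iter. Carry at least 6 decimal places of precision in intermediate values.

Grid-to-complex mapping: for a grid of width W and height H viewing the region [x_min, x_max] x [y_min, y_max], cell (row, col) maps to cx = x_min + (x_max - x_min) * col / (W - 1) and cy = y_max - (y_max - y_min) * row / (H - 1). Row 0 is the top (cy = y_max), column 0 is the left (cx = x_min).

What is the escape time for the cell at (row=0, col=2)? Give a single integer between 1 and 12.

Answer: 2

Derivation:
z_0 = 0 + 0i, c = -0.4150 + 1.5000i
Iter 1: z = -0.4150 + 1.5000i, |z|^2 = 2.4222
Iter 2: z = -2.4928 + 0.2550i, |z|^2 = 6.2790
Escaped at iteration 2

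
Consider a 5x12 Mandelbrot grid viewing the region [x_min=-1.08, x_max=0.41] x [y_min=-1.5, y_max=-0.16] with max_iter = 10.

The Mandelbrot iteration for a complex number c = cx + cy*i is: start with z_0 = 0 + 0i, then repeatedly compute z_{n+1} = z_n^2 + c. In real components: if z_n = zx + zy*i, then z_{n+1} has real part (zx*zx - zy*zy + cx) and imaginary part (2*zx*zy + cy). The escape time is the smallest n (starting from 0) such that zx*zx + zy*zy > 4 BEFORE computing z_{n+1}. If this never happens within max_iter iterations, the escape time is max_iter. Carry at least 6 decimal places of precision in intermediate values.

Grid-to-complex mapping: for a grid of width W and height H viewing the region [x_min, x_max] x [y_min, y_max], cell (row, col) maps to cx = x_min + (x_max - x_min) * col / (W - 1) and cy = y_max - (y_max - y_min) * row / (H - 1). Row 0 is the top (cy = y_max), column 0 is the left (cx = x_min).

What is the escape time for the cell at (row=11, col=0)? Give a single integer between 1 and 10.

z_0 = 0 + 0i, c = -1.0800 + -1.5000i
Iter 1: z = -1.0800 + -1.5000i, |z|^2 = 3.4164
Iter 2: z = -2.1636 + 1.7400i, |z|^2 = 7.7088
Escaped at iteration 2

Answer: 2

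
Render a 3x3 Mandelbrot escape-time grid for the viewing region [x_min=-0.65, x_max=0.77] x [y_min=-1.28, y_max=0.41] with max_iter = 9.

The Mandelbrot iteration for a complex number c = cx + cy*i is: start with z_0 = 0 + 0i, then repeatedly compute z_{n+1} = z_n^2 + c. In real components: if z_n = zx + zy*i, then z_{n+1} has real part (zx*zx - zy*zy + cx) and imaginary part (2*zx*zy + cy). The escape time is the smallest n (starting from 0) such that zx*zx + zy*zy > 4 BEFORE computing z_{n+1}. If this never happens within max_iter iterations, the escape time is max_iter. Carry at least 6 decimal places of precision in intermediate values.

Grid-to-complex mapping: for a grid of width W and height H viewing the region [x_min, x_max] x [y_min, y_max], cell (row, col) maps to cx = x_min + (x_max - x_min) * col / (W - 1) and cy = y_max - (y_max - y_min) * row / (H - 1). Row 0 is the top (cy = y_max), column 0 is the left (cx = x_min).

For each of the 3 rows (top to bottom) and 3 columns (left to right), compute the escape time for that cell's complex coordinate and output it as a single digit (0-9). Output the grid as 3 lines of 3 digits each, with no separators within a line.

Answer: 993
993
322

Derivation:
(row=0, col=0): c = -0.6500 + 0.4100i → escape time 9
(row=0, col=1): c = 0.0600 + 0.4100i → escape time 9
(row=0, col=2): c = 0.7700 + 0.4100i → escape time 3
(row=1, col=0): c = -0.6500 + -0.4350i → escape time 9
(row=1, col=1): c = 0.0600 + -0.4350i → escape time 9
(row=1, col=2): c = 0.7700 + -0.4350i → escape time 3
(row=2, col=0): c = -0.6500 + -1.2800i → escape time 3
(row=2, col=1): c = 0.0600 + -1.2800i → escape time 2
(row=2, col=2): c = 0.7700 + -1.2800i → escape time 2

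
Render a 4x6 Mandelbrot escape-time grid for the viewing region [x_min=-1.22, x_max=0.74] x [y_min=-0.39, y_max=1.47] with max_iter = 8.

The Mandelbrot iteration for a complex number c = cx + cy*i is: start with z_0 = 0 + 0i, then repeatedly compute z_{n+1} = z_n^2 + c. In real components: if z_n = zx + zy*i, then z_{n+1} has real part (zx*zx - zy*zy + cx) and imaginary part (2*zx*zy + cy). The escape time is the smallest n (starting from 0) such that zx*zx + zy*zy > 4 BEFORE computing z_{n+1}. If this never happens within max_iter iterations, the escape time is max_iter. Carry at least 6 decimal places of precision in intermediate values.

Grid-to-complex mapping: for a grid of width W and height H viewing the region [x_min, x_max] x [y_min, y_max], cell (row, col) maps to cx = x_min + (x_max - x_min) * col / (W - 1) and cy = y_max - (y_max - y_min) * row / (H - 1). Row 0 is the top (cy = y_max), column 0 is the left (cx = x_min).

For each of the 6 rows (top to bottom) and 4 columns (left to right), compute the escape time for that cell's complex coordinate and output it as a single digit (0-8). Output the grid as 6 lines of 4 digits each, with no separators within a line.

(row=0, col=0): c = -1.2200 + 1.4700i → escape time 2
(row=0, col=1): c = -0.5667 + 1.4700i → escape time 2
(row=0, col=2): c = 0.0867 + 1.4700i → escape time 2
(row=0, col=3): c = 0.7400 + 1.4700i → escape time 2
(row=1, col=0): c = -1.2200 + 1.0980i → escape time 3
(row=1, col=1): c = -0.5667 + 1.0980i → escape time 3
(row=1, col=2): c = 0.0867 + 1.0980i → escape time 4
(row=1, col=3): c = 0.7400 + 1.0980i → escape time 2
(row=2, col=0): c = -1.2200 + 0.7260i → escape time 3
(row=2, col=1): c = -0.5667 + 0.7260i → escape time 6
(row=2, col=2): c = 0.0867 + 0.7260i → escape time 8
(row=2, col=3): c = 0.7400 + 0.7260i → escape time 3
(row=3, col=0): c = -1.2200 + 0.3540i → escape time 8
(row=3, col=1): c = -0.5667 + 0.3540i → escape time 8
(row=3, col=2): c = 0.0867 + 0.3540i → escape time 8
(row=3, col=3): c = 0.7400 + 0.3540i → escape time 3
(row=4, col=0): c = -1.2200 + -0.0180i → escape time 8
(row=4, col=1): c = -0.5667 + -0.0180i → escape time 8
(row=4, col=2): c = 0.0867 + -0.0180i → escape time 8
(row=4, col=3): c = 0.7400 + -0.0180i → escape time 3
(row=5, col=0): c = -1.2200 + -0.3900i → escape time 8
(row=5, col=1): c = -0.5667 + -0.3900i → escape time 8
(row=5, col=2): c = 0.0867 + -0.3900i → escape time 8
(row=5, col=3): c = 0.7400 + -0.3900i → escape time 3

Answer: 2222
3342
3683
8883
8883
8883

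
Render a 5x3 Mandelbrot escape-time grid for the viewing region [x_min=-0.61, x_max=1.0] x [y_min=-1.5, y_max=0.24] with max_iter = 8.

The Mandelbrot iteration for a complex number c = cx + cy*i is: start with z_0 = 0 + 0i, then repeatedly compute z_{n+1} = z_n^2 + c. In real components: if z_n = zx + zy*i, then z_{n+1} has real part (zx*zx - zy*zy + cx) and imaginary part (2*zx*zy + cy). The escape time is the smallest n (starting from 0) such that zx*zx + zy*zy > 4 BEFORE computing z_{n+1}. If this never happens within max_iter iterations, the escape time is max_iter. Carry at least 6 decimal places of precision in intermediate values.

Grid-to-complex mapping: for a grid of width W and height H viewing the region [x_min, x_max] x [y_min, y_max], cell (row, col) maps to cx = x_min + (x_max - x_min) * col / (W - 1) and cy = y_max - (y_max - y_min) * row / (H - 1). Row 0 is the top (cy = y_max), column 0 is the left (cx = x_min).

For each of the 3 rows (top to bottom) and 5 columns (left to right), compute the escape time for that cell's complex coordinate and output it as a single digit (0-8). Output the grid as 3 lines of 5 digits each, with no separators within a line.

Answer: 88842
88832
22222

Derivation:
(row=0, col=0): c = -0.6100 + 0.2400i → escape time 8
(row=0, col=1): c = -0.2075 + 0.2400i → escape time 8
(row=0, col=2): c = 0.1950 + 0.2400i → escape time 8
(row=0, col=3): c = 0.5975 + 0.2400i → escape time 4
(row=0, col=4): c = 1.0000 + 0.2400i → escape time 2
(row=1, col=0): c = -0.6100 + -0.6300i → escape time 8
(row=1, col=1): c = -0.2075 + -0.6300i → escape time 8
(row=1, col=2): c = 0.1950 + -0.6300i → escape time 8
(row=1, col=3): c = 0.5975 + -0.6300i → escape time 3
(row=1, col=4): c = 1.0000 + -0.6300i → escape time 2
(row=2, col=0): c = -0.6100 + -1.5000i → escape time 2
(row=2, col=1): c = -0.2075 + -1.5000i → escape time 2
(row=2, col=2): c = 0.1950 + -1.5000i → escape time 2
(row=2, col=3): c = 0.5975 + -1.5000i → escape time 2
(row=2, col=4): c = 1.0000 + -1.5000i → escape time 2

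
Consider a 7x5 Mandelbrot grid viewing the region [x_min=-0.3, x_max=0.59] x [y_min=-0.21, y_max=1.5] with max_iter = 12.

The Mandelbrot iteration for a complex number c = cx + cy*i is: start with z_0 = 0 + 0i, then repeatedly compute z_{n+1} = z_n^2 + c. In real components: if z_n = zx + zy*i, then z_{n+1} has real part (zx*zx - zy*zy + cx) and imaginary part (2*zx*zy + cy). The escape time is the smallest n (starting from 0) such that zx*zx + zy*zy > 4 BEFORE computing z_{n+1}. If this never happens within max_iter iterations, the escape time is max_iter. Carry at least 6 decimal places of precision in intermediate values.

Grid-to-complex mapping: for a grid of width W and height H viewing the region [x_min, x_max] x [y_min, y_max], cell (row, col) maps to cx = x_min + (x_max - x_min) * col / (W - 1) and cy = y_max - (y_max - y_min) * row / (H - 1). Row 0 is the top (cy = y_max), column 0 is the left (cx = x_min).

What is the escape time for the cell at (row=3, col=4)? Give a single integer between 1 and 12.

Answer: 12

Derivation:
z_0 = 0 + 0i, c = 0.2933 + 0.2175i
Iter 1: z = 0.2933 + 0.2175i, |z|^2 = 0.1334
Iter 2: z = 0.3321 + 0.3451i, |z|^2 = 0.2294
Iter 3: z = 0.2845 + 0.4467i, |z|^2 = 0.2805
Iter 4: z = 0.1747 + 0.4717i, |z|^2 = 0.2530
Iter 5: z = 0.1014 + 0.3823i, |z|^2 = 0.1565
Iter 6: z = 0.1574 + 0.2950i, |z|^2 = 0.1118
Iter 7: z = 0.2311 + 0.3104i, |z|^2 = 0.1497
Iter 8: z = 0.2504 + 0.3609i, |z|^2 = 0.1930
Iter 9: z = 0.2257 + 0.3983i, |z|^2 = 0.2096
Iter 10: z = 0.1857 + 0.3973i, |z|^2 = 0.1923
Iter 11: z = 0.1700 + 0.3651i, |z|^2 = 0.1621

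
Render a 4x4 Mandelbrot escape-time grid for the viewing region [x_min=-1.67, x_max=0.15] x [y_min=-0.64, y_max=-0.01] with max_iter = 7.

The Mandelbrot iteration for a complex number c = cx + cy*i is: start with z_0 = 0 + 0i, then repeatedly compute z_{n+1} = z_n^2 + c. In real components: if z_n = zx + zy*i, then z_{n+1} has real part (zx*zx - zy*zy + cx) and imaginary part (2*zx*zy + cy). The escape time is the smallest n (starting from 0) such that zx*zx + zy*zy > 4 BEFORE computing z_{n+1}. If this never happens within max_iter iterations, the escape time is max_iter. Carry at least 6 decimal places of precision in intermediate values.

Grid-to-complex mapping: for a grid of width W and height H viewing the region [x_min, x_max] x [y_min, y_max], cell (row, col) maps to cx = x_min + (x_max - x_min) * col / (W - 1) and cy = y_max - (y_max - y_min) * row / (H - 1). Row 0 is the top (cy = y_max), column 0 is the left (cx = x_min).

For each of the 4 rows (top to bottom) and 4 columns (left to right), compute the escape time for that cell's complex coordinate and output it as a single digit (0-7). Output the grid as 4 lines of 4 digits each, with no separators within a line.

Answer: 7777
4777
3677
3477

Derivation:
(row=0, col=0): c = -1.6700 + -0.0100i → escape time 7
(row=0, col=1): c = -1.0633 + -0.0100i → escape time 7
(row=0, col=2): c = -0.4567 + -0.0100i → escape time 7
(row=0, col=3): c = 0.1500 + -0.0100i → escape time 7
(row=1, col=0): c = -1.6700 + -0.2200i → escape time 4
(row=1, col=1): c = -1.0633 + -0.2200i → escape time 7
(row=1, col=2): c = -0.4567 + -0.2200i → escape time 7
(row=1, col=3): c = 0.1500 + -0.2200i → escape time 7
(row=2, col=0): c = -1.6700 + -0.4300i → escape time 3
(row=2, col=1): c = -1.0633 + -0.4300i → escape time 6
(row=2, col=2): c = -0.4567 + -0.4300i → escape time 7
(row=2, col=3): c = 0.1500 + -0.4300i → escape time 7
(row=3, col=0): c = -1.6700 + -0.6400i → escape time 3
(row=3, col=1): c = -1.0633 + -0.6400i → escape time 4
(row=3, col=2): c = -0.4567 + -0.6400i → escape time 7
(row=3, col=3): c = 0.1500 + -0.6400i → escape time 7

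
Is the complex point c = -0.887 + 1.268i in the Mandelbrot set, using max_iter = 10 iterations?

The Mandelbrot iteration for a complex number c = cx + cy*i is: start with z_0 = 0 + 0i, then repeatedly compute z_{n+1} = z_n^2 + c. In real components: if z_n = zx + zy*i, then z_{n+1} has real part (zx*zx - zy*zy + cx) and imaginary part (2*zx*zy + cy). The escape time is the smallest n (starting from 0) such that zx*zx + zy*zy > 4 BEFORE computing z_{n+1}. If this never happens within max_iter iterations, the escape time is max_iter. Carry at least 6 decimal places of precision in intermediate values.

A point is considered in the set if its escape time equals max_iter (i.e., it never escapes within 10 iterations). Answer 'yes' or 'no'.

Answer: no

Derivation:
z_0 = 0 + 0i, c = -0.8870 + 1.2680i
Iter 1: z = -0.8870 + 1.2680i, |z|^2 = 2.3946
Iter 2: z = -1.7081 + -0.9814i, |z|^2 = 3.8807
Iter 3: z = 1.0672 + 4.6207i, |z|^2 = 22.4897
Escaped at iteration 3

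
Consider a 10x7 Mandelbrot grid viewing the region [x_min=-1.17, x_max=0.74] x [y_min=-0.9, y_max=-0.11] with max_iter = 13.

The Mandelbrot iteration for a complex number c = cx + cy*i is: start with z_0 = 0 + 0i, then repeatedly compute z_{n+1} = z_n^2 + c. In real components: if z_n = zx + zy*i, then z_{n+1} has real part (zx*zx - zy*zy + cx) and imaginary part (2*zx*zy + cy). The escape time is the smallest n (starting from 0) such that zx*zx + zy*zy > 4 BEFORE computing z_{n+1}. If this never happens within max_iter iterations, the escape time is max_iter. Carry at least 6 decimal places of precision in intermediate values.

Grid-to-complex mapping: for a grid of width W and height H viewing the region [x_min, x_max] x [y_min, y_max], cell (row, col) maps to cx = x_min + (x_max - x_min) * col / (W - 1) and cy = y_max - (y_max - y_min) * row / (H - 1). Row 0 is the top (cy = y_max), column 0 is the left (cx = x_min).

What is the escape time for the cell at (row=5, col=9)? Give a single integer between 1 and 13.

Answer: 2

Derivation:
z_0 = 0 + 0i, c = 0.7400 + -0.7683i
Iter 1: z = 0.7400 + -0.7683i, |z|^2 = 1.1379
Iter 2: z = 0.6973 + -1.9055i, |z|^2 = 4.1170
Escaped at iteration 2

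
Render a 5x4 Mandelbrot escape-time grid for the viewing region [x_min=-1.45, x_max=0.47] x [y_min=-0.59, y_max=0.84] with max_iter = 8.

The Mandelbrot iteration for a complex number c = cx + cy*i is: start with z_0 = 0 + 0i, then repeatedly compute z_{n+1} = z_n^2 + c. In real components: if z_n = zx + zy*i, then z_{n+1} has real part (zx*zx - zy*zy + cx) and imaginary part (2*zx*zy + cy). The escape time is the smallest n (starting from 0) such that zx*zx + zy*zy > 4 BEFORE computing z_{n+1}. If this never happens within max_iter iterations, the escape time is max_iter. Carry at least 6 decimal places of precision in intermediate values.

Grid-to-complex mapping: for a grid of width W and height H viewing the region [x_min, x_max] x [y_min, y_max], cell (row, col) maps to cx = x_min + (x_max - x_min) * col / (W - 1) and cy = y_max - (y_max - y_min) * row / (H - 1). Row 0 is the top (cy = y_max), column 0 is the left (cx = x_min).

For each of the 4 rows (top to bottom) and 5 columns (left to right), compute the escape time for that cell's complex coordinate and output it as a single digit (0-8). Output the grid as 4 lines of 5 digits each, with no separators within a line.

Answer: 33583
58888
88885
35885

Derivation:
(row=0, col=0): c = -1.4500 + 0.8400i → escape time 3
(row=0, col=1): c = -0.9700 + 0.8400i → escape time 3
(row=0, col=2): c = -0.4900 + 0.8400i → escape time 5
(row=0, col=3): c = -0.0100 + 0.8400i → escape time 8
(row=0, col=4): c = 0.4700 + 0.8400i → escape time 3
(row=1, col=0): c = -1.4500 + 0.3633i → escape time 5
(row=1, col=1): c = -0.9700 + 0.3633i → escape time 8
(row=1, col=2): c = -0.4900 + 0.3633i → escape time 8
(row=1, col=3): c = -0.0100 + 0.3633i → escape time 8
(row=1, col=4): c = 0.4700 + 0.3633i → escape time 8
(row=2, col=0): c = -1.4500 + -0.1133i → escape time 8
(row=2, col=1): c = -0.9700 + -0.1133i → escape time 8
(row=2, col=2): c = -0.4900 + -0.1133i → escape time 8
(row=2, col=3): c = -0.0100 + -0.1133i → escape time 8
(row=2, col=4): c = 0.4700 + -0.1133i → escape time 5
(row=3, col=0): c = -1.4500 + -0.5900i → escape time 3
(row=3, col=1): c = -0.9700 + -0.5900i → escape time 5
(row=3, col=2): c = -0.4900 + -0.5900i → escape time 8
(row=3, col=3): c = -0.0100 + -0.5900i → escape time 8
(row=3, col=4): c = 0.4700 + -0.5900i → escape time 5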